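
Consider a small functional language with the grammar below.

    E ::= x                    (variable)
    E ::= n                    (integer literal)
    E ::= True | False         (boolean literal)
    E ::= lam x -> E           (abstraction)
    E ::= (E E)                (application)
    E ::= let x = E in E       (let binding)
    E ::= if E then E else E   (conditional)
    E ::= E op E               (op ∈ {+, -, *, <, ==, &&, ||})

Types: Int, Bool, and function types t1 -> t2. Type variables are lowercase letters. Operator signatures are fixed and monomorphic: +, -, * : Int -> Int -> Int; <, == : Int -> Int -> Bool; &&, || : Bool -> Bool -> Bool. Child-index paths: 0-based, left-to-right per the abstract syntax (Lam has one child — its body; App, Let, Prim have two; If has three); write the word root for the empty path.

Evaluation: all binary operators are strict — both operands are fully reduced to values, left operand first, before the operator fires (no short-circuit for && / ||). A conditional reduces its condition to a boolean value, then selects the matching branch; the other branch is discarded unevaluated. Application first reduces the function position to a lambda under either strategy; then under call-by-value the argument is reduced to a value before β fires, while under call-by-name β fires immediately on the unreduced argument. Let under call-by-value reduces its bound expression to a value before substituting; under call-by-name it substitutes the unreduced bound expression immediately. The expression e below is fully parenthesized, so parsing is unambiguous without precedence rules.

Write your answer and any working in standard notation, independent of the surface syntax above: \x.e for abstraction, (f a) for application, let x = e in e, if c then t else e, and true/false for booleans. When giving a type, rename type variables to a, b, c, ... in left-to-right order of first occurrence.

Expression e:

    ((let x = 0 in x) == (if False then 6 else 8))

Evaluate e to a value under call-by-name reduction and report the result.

Derivation:
step 0: ((let x = 0 in x) == (if false then 6 else 8))
step 1: [let@0] (0 == (if false then 6 else 8))
step 2: [if@1] (0 == 8)
step 3: [delta@root] false

Answer: false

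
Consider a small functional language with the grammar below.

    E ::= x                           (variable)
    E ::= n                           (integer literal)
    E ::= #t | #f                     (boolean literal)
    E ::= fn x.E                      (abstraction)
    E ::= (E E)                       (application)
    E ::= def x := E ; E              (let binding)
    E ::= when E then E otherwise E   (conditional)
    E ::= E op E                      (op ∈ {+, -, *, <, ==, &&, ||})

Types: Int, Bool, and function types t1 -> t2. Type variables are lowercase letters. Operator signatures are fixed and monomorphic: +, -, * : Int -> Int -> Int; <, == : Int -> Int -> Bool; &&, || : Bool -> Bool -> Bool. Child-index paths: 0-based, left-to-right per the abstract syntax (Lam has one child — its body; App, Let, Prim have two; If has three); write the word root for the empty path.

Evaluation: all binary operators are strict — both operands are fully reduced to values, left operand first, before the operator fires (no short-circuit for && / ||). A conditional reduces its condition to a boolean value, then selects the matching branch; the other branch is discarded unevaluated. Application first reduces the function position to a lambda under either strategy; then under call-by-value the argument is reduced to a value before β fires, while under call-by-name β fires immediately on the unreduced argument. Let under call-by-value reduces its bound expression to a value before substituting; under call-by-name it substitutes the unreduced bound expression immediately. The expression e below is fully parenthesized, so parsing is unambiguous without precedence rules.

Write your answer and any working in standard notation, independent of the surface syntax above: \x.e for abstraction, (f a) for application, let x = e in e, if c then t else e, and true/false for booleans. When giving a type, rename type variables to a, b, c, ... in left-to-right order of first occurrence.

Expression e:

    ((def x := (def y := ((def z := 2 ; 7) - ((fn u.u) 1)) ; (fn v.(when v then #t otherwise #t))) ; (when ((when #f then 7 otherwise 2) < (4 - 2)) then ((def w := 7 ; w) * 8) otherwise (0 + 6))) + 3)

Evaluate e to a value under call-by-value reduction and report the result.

Working:
step 0: ((let x = (let y = ((let z = 2 in 7) - ((\u.u) 1)) in (\v.(if v then true else true))) in (if ((if false then 7 else 2) < (4 - 2)) then ((let w = 7 in w) * 8) else (0 + 6))) + 3)
step 1: [let@0.0.0.0] ((let x = (let y = (7 - ((\u.u) 1)) in (\v.(if v then true else true))) in (if ((if false then 7 else 2) < (4 - 2)) then ((let w = 7 in w) * 8) else (0 + 6))) + 3)
step 2: [beta@0.0.0.1] ((let x = (let y = (7 - 1) in (\v.(if v then true else true))) in (if ((if false then 7 else 2) < (4 - 2)) then ((let w = 7 in w) * 8) else (0 + 6))) + 3)
step 3: [delta@0.0.0] ((let x = (let y = 6 in (\v.(if v then true else true))) in (if ((if false then 7 else 2) < (4 - 2)) then ((let w = 7 in w) * 8) else (0 + 6))) + 3)
step 4: [let@0.0] ((let x = (\v.(if v then true else true)) in (if ((if false then 7 else 2) < (4 - 2)) then ((let w = 7 in w) * 8) else (0 + 6))) + 3)
step 5: [let@0] ((if ((if false then 7 else 2) < (4 - 2)) then ((let w = 7 in w) * 8) else (0 + 6)) + 3)
step 6: [if@0.0.0] ((if (2 < (4 - 2)) then ((let w = 7 in w) * 8) else (0 + 6)) + 3)
step 7: [delta@0.0.1] ((if (2 < 2) then ((let w = 7 in w) * 8) else (0 + 6)) + 3)
step 8: [delta@0.0] ((if false then ((let w = 7 in w) * 8) else (0 + 6)) + 3)
step 9: [if@0] ((0 + 6) + 3)
step 10: [delta@0] (6 + 3)
step 11: [delta@root] 9

Answer: 9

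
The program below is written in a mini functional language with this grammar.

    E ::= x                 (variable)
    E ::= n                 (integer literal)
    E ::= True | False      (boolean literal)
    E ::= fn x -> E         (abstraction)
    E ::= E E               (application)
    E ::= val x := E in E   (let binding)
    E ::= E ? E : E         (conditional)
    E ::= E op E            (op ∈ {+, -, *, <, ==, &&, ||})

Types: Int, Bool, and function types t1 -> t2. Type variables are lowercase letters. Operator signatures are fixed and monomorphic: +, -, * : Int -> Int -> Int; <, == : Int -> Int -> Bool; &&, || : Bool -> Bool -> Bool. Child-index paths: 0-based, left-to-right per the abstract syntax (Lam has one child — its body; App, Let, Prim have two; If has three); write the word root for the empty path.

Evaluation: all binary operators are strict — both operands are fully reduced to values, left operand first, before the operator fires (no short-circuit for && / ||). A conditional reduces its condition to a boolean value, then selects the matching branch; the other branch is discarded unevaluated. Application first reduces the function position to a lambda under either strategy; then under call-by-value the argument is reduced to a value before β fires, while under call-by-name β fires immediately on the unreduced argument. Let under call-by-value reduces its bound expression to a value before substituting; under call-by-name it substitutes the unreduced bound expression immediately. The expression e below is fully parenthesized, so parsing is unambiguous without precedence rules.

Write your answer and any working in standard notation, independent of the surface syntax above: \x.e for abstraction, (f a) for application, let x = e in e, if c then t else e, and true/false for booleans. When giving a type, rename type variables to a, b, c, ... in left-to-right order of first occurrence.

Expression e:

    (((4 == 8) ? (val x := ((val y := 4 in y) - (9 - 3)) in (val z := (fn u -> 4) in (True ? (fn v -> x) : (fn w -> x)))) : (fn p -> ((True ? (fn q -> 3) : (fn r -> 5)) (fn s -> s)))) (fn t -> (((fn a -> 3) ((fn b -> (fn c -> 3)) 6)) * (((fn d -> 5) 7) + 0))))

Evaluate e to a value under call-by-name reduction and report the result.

Working:
step 0: ((if (4 == 8) then (let x = ((let y = 4 in y) - (9 - 3)) in (let z = (\u.4) in (if true then (\v.x) else (\w.x)))) else (\p.((if true then (\q.3) else (\r.5)) (\s.s)))) (\t.(((\a.3) ((\b.(\c.3)) 6)) * (((\d.5) 7) + 0))))
step 1: [delta@0.0] ((if false then (let x = ((let y = 4 in y) - (9 - 3)) in (let z = (\u.4) in (if true then (\v.x) else (\w.x)))) else (\p.((if true then (\q.3) else (\r.5)) (\s.s)))) (\t.(((\a.3) ((\b.(\c.3)) 6)) * (((\d.5) 7) + 0))))
step 2: [if@0] ((\p.((if true then (\q.3) else (\r.5)) (\s.s))) (\t.(((\a.3) ((\b.(\c.3)) 6)) * (((\d.5) 7) + 0))))
step 3: [beta@root] ((if true then (\q.3) else (\r.5)) (\s.s))
step 4: [if@0] ((\q.3) (\s.s))
step 5: [beta@root] 3

Answer: 3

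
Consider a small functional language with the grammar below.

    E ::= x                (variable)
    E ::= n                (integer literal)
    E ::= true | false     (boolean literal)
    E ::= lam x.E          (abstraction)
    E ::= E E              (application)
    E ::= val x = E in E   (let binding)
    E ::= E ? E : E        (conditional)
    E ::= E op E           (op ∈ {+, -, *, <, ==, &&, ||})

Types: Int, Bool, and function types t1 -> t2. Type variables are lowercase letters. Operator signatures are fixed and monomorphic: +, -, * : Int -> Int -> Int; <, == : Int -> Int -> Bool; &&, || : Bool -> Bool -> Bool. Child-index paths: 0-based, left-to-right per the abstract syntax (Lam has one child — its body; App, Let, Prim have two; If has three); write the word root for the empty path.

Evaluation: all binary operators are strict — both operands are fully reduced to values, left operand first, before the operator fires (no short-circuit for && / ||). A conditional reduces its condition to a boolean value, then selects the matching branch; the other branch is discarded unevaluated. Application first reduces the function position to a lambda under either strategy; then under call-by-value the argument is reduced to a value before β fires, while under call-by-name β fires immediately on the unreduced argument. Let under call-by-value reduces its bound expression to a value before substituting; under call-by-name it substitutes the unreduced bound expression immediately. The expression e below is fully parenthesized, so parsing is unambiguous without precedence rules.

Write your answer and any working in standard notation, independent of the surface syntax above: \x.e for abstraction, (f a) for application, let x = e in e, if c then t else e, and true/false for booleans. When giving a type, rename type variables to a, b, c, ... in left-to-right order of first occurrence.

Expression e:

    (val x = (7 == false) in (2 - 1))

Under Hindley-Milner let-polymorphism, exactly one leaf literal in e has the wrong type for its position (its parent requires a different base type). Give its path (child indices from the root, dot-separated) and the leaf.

Answer: 0.1 : false

Working:
  unify Int ~ Int
  unify Bool ~ Int
  FAIL: mismatch Bool ~ Int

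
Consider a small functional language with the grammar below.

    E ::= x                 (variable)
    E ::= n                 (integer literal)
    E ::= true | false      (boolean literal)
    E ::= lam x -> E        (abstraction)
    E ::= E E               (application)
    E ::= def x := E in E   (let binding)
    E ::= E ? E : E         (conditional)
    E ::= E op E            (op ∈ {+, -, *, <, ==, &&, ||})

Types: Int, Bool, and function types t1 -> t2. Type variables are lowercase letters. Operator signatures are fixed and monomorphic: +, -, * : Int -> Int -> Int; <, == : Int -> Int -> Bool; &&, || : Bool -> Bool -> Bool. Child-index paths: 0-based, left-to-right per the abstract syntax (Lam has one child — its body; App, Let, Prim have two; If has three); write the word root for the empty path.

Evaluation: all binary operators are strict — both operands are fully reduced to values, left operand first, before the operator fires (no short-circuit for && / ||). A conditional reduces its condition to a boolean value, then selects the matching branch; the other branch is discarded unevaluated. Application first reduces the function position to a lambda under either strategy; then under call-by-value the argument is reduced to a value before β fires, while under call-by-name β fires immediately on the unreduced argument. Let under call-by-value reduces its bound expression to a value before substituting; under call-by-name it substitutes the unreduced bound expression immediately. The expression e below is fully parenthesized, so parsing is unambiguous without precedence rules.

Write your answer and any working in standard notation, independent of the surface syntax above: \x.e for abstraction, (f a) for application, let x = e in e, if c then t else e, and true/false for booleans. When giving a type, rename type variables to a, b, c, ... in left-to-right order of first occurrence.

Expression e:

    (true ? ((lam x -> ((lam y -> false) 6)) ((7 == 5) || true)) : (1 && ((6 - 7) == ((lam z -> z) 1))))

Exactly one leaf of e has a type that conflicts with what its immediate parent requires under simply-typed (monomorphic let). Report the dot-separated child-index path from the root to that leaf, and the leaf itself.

Working:
  unify Bool ~ Bool
\y._ : b -> Bool
  unify b -> Bool ~ Int -> c
  unify b ~ Int
  unify Bool ~ c
_ _ : Bool
\x._ : a -> Bool
  unify Int ~ Int
  unify Int ~ Int
  unify Bool ~ Bool
  unify Bool ~ Bool
  unify a -> Bool ~ Bool -> d
  unify a ~ Bool
  unify Bool ~ d
_ _ : Bool
  unify Int ~ Bool
  FAIL: mismatch Int ~ Bool

Answer: 2.0 : 1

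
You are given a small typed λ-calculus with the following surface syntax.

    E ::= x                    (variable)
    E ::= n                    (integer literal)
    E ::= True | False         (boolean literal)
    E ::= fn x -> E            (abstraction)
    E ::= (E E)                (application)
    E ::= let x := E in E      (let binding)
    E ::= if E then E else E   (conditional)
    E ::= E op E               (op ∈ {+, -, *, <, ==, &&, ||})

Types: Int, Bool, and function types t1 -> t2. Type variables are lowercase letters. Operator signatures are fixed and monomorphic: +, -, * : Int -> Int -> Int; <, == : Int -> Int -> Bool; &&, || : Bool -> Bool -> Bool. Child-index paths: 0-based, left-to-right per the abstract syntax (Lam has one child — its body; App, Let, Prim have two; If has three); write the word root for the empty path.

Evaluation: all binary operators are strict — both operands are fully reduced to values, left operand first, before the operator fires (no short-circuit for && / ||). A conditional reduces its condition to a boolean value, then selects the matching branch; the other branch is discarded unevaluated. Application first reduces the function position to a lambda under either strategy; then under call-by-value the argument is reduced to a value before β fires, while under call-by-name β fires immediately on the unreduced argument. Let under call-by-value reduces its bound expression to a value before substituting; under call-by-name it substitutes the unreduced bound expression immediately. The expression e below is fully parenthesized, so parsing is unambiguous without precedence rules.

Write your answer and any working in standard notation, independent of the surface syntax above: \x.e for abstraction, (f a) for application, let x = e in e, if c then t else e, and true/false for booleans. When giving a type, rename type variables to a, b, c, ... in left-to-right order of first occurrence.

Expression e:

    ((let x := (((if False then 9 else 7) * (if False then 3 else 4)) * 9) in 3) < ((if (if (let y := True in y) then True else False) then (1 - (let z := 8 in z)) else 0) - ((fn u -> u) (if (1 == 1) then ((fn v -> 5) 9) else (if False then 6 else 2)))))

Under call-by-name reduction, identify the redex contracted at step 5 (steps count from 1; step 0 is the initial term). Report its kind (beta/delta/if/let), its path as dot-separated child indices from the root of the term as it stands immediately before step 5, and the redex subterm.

Answer: let at 1.0.1 : (let z = 8 in z)

Trace:
step 0: ((let x = (((if false then 9 else 7) * (if false then 3 else 4)) * 9) in 3) < ((if (if (let y = true in y) then true else false) then (1 - (let z = 8 in z)) else 0) - ((\u.u) (if (1 == 1) then ((\v.5) 9) else (if false then 6 else 2)))))
step 1: [let@0] (3 < ((if (if (let y = true in y) then true else false) then (1 - (let z = 8 in z)) else 0) - ((\u.u) (if (1 == 1) then ((\v.5) 9) else (if false then 6 else 2)))))
step 2: [let@1.0.0.0] (3 < ((if (if true then true else false) then (1 - (let z = 8 in z)) else 0) - ((\u.u) (if (1 == 1) then ((\v.5) 9) else (if false then 6 else 2)))))
step 3: [if@1.0.0] (3 < ((if true then (1 - (let z = 8 in z)) else 0) - ((\u.u) (if (1 == 1) then ((\v.5) 9) else (if false then 6 else 2)))))
step 4: [if@1.0] (3 < ((1 - (let z = 8 in z)) - ((\u.u) (if (1 == 1) then ((\v.5) 9) else (if false then 6 else 2)))))
step 5: [let@1.0.1] (3 < ((1 - 8) - ((\u.u) (if (1 == 1) then ((\v.5) 9) else (if false then 6 else 2)))))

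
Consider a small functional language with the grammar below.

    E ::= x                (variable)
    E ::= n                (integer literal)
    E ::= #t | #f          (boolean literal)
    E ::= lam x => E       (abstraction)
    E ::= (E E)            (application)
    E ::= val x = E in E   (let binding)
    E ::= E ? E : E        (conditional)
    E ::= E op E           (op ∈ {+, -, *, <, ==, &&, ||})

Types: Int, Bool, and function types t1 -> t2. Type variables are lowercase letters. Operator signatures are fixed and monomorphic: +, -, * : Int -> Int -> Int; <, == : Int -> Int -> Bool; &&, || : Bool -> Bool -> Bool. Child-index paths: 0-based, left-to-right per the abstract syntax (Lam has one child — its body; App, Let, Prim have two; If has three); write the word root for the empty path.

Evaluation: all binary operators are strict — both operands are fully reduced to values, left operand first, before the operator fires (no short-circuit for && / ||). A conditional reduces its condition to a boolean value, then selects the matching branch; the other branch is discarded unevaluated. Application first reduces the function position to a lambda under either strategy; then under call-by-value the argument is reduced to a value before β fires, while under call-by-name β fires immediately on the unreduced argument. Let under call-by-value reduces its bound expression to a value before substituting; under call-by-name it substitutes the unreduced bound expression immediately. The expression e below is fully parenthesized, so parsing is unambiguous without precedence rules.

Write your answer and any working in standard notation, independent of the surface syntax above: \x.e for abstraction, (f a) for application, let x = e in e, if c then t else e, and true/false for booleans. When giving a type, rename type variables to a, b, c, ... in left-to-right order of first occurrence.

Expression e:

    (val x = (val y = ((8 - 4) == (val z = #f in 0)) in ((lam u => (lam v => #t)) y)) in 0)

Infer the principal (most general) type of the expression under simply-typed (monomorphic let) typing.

Answer: Int

Derivation:
  unify Int ~ Int
  unify Int ~ Int
  unify Int ~ Int
let z : Bool
  unify Int ~ Int
let y : Bool
\v._ : b -> Bool
\u._ : a -> b -> Bool
y : Bool
  unify a -> b -> Bool ~ Bool -> c
  unify a ~ Bool
  unify b -> Bool ~ c
_ _ : b -> Bool
let x : b -> Bool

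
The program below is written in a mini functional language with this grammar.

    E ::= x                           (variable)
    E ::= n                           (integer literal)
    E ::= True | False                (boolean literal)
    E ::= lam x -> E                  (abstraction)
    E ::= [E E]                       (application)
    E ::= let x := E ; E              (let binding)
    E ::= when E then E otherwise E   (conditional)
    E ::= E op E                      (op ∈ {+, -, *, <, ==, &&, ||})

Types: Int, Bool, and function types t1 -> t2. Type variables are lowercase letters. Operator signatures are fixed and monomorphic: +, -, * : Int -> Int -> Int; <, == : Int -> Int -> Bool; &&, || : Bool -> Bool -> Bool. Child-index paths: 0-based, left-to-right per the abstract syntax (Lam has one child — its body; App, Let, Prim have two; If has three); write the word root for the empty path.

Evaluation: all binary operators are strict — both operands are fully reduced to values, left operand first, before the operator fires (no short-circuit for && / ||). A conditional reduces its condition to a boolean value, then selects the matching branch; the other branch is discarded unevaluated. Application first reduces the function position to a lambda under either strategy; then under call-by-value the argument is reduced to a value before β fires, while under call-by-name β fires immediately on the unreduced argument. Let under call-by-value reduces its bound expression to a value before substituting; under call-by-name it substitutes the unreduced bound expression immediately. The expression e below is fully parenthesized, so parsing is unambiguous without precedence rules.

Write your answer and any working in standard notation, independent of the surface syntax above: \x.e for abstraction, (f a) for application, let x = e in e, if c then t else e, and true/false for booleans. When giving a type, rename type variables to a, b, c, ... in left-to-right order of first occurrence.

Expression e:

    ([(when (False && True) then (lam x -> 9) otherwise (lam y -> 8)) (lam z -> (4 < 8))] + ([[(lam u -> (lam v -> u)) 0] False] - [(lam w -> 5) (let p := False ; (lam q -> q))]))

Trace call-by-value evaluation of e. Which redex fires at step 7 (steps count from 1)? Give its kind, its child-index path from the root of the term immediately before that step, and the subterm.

Trace:
step 0: (((if (false && true) then (\x.9) else (\y.8)) (\z.(4 < 8))) + ((((\u.(\v.u)) 0) false) - ((\w.5) (let p = false in (\q.q)))))
step 1: [delta@0.0.0] (((if false then (\x.9) else (\y.8)) (\z.(4 < 8))) + ((((\u.(\v.u)) 0) false) - ((\w.5) (let p = false in (\q.q)))))
step 2: [if@0.0] (((\y.8) (\z.(4 < 8))) + ((((\u.(\v.u)) 0) false) - ((\w.5) (let p = false in (\q.q)))))
step 3: [beta@0] (8 + ((((\u.(\v.u)) 0) false) - ((\w.5) (let p = false in (\q.q)))))
step 4: [beta@1.0.0] (8 + (((\v.0) false) - ((\w.5) (let p = false in (\q.q)))))
step 5: [beta@1.0] (8 + (0 - ((\w.5) (let p = false in (\q.q)))))
step 6: [let@1.1.1] (8 + (0 - ((\w.5) (\q.q))))
step 7: [beta@1.1] (8 + (0 - 5))

Answer: beta at 1.1 : ((\w.5) (\q.q))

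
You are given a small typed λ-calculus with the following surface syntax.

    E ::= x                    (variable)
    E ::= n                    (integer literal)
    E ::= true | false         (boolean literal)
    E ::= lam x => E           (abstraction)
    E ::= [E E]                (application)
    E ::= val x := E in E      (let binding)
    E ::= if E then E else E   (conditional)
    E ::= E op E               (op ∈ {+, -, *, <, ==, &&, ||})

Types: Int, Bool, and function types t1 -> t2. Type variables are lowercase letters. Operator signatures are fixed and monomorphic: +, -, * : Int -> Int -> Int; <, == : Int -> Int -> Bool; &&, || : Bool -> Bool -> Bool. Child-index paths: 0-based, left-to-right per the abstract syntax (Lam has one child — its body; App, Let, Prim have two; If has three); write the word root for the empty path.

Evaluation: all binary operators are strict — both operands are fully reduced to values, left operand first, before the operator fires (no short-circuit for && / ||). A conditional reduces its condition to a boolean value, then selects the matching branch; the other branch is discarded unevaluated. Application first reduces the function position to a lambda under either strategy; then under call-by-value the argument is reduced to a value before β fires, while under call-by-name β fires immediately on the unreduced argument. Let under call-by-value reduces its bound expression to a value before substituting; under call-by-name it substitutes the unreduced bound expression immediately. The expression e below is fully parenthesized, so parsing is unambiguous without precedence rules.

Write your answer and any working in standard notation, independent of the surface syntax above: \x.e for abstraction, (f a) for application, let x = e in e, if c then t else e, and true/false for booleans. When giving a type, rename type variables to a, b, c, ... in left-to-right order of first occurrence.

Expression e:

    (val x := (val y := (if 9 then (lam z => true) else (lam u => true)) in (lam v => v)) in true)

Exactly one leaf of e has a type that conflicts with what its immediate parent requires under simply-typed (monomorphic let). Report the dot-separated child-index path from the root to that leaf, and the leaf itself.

Answer: 0.0.0 : 9

Trace:
  unify Int ~ Bool
  FAIL: mismatch Int ~ Bool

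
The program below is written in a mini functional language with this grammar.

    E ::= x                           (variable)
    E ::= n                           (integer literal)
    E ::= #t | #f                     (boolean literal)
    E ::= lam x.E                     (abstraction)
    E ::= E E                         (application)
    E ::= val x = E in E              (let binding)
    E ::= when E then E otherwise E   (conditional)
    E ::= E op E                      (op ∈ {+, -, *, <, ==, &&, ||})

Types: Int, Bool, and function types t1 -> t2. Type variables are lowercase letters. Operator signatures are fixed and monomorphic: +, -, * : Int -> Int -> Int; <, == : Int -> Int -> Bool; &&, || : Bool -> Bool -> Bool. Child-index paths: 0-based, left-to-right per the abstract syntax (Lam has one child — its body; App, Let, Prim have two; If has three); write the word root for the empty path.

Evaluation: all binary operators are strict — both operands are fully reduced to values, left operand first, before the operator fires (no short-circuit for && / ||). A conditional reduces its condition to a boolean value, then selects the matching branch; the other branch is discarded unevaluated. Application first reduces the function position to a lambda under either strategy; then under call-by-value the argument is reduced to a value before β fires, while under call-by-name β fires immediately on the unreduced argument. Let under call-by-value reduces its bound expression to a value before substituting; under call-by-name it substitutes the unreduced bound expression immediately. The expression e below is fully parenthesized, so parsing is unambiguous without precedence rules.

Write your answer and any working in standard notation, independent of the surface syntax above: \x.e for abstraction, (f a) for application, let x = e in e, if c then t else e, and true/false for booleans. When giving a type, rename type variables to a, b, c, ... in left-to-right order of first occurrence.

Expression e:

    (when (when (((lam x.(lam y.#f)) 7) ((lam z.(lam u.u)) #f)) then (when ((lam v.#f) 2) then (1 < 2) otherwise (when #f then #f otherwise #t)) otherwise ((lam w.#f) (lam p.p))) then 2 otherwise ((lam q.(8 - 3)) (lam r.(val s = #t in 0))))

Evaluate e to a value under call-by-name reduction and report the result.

Working:
step 0: (if (if (((\x.(\y.false)) 7) ((\z.(\u.u)) false)) then (if ((\v.false) 2) then (1 < 2) else (if false then false else true)) else ((\w.false) (\p.p))) then 2 else ((\q.(8 - 3)) (\r.(let s = true in 0))))
step 1: [beta@0.0.0] (if (if ((\y.false) ((\z.(\u.u)) false)) then (if ((\v.false) 2) then (1 < 2) else (if false then false else true)) else ((\w.false) (\p.p))) then 2 else ((\q.(8 - 3)) (\r.(let s = true in 0))))
step 2: [beta@0.0] (if (if false then (if ((\v.false) 2) then (1 < 2) else (if false then false else true)) else ((\w.false) (\p.p))) then 2 else ((\q.(8 - 3)) (\r.(let s = true in 0))))
step 3: [if@0] (if ((\w.false) (\p.p)) then 2 else ((\q.(8 - 3)) (\r.(let s = true in 0))))
step 4: [beta@0] (if false then 2 else ((\q.(8 - 3)) (\r.(let s = true in 0))))
step 5: [if@root] ((\q.(8 - 3)) (\r.(let s = true in 0)))
step 6: [beta@root] (8 - 3)
step 7: [delta@root] 5

Answer: 5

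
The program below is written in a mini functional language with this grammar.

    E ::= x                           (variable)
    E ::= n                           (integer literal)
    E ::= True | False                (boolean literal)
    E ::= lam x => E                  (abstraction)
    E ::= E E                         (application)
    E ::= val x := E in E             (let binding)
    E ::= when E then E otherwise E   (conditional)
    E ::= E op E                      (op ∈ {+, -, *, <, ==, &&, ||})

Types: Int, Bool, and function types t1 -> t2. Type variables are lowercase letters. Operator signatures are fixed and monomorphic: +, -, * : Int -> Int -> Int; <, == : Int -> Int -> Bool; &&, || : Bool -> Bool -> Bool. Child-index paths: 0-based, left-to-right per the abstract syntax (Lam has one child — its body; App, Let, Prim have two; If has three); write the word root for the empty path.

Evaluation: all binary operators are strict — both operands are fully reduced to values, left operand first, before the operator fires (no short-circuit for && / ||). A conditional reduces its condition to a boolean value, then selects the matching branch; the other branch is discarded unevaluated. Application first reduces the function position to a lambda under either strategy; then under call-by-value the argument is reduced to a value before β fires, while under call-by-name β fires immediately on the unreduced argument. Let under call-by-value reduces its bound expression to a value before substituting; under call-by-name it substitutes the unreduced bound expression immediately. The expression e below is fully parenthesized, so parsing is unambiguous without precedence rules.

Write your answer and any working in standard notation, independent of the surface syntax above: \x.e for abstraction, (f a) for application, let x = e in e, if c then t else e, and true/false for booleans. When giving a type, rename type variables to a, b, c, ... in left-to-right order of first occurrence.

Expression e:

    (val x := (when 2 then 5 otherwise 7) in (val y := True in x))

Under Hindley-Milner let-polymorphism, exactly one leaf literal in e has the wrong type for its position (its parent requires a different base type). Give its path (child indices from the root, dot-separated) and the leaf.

Answer: 0.0 : 2

Trace:
  unify Int ~ Bool
  FAIL: mismatch Int ~ Bool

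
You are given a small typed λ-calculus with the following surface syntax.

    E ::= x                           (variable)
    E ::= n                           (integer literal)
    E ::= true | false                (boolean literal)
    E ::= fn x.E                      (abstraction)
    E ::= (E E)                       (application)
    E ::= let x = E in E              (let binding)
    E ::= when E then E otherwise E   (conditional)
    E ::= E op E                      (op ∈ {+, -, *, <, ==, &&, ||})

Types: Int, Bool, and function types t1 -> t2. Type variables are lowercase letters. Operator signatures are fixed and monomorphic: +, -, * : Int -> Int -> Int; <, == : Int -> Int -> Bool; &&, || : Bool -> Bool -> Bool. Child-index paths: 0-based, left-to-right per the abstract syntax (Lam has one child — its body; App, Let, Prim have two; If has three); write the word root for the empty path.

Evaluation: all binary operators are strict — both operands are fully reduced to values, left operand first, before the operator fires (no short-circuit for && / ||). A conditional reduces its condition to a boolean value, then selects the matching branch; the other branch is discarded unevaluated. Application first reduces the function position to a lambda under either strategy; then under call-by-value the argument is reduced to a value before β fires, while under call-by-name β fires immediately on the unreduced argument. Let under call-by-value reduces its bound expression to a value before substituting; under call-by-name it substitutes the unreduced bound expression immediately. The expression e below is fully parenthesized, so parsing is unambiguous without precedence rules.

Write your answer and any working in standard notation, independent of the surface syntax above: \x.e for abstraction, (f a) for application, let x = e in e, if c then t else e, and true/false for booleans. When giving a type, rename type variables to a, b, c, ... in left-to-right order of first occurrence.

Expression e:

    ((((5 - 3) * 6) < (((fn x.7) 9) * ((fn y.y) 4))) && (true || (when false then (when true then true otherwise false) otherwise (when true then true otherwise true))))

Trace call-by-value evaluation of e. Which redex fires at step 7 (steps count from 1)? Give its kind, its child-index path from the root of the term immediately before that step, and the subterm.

Derivation:
step 0: ((((5 - 3) * 6) < (((\x.7) 9) * ((\y.y) 4))) && (true || (if false then (if true then true else false) else (if true then true else true))))
step 1: [delta@0.0.0] (((2 * 6) < (((\x.7) 9) * ((\y.y) 4))) && (true || (if false then (if true then true else false) else (if true then true else true))))
step 2: [delta@0.0] ((12 < (((\x.7) 9) * ((\y.y) 4))) && (true || (if false then (if true then true else false) else (if true then true else true))))
step 3: [beta@0.1.0] ((12 < (7 * ((\y.y) 4))) && (true || (if false then (if true then true else false) else (if true then true else true))))
step 4: [beta@0.1.1] ((12 < (7 * 4)) && (true || (if false then (if true then true else false) else (if true then true else true))))
step 5: [delta@0.1] ((12 < 28) && (true || (if false then (if true then true else false) else (if true then true else true))))
step 6: [delta@0] (true && (true || (if false then (if true then true else false) else (if true then true else true))))
step 7: [if@1.1] (true && (true || (if true then true else true)))

Answer: if at 1.1 : (if false then (if true then true else false) else (if true then true else true))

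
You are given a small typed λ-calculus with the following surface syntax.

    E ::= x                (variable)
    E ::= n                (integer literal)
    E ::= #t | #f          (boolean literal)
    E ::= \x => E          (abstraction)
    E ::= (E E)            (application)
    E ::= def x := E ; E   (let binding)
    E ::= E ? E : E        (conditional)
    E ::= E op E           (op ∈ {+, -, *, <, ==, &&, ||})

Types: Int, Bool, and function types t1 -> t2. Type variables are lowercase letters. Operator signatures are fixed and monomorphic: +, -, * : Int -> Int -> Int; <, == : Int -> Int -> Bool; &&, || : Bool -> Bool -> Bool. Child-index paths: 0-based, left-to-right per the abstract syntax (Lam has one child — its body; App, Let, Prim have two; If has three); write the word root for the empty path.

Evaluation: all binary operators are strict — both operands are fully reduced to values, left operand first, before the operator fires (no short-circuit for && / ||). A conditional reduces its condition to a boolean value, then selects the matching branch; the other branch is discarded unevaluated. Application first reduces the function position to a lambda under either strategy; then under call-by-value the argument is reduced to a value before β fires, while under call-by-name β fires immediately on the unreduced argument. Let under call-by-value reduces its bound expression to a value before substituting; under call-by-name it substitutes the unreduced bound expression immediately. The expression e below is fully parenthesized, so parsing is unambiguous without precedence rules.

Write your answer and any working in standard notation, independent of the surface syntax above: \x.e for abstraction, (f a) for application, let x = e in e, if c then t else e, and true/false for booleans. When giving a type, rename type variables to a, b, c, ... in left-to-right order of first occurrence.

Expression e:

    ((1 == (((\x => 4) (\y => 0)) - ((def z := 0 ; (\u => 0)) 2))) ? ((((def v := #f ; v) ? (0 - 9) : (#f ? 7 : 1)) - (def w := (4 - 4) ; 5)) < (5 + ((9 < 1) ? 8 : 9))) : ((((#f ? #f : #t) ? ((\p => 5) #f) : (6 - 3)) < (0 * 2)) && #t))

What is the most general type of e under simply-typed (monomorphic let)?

Answer: Bool

Working:
  unify Int ~ Int
\x._ : a -> Int
\y._ : b -> Int
  unify a -> Int ~ (b -> Int) -> c
  unify a ~ b -> Int
  unify Int ~ c
_ _ : Int
  unify Int ~ Int
let z : Int
\u._ : d -> Int
  unify d -> Int ~ Int -> e
  unify d ~ Int
  unify Int ~ e
_ _ : Int
  unify Int ~ Int
  unify Int ~ Int
  unify Bool ~ Bool
let v : Bool
v : Bool
  unify Bool ~ Bool
  unify Int ~ Int
  unify Int ~ Int
  unify Bool ~ Bool
  unify Int ~ Int
  unify Int ~ Int
  unify Int ~ Int
  unify Int ~ Int
  unify Int ~ Int
let w : Int
  unify Int ~ Int
  unify Int ~ Int
  unify Int ~ Int
  unify Int ~ Int
  unify Int ~ Int
  unify Bool ~ Bool
  unify Int ~ Int
  unify Int ~ Int
  unify Int ~ Int
  unify Bool ~ Bool
  unify Bool ~ Bool
  unify Bool ~ Bool
\p._ : f -> Int
  unify f -> Int ~ Bool -> g
  unify f ~ Bool
  unify Int ~ g
_ _ : Int
  unify Int ~ Int
  unify Int ~ Int
  unify Int ~ Int
  unify Int ~ Int
  unify Int ~ Int
  unify Int ~ Int
  unify Int ~ Int
  unify Bool ~ Bool
  unify Bool ~ Bool
  unify Bool ~ Bool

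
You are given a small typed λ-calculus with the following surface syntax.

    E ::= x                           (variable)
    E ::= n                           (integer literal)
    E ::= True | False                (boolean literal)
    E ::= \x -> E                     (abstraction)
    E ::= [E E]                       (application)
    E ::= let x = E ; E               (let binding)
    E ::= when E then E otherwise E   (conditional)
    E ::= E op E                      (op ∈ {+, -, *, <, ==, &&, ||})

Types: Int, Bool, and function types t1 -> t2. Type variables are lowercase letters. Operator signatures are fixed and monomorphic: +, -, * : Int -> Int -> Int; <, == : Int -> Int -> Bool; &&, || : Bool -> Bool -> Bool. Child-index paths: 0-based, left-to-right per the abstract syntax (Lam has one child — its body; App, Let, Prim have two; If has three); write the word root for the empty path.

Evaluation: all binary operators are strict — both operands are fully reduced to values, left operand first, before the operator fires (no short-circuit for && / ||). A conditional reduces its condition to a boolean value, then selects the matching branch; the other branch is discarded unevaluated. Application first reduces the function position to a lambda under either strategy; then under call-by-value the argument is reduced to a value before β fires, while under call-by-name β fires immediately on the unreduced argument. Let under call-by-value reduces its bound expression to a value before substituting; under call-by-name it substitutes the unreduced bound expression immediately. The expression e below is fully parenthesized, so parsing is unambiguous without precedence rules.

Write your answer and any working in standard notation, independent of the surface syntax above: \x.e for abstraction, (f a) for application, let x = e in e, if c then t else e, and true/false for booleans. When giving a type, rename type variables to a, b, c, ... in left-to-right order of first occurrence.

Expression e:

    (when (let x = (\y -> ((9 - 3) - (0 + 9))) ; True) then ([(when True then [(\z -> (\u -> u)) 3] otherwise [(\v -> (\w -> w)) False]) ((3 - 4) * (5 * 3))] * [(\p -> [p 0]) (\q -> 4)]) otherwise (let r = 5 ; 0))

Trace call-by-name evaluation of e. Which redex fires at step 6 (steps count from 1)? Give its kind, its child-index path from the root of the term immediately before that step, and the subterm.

Answer: delta at 0.0 : (3 - 4)

Working:
step 0: (if (let x = (\y.((9 - 3) - (0 + 9))) in true) then (((if true then ((\z.(\u.u)) 3) else ((\v.(\w.w)) false)) ((3 - 4) * (5 * 3))) * ((\p.(p 0)) (\q.4))) else (let r = 5 in 0))
step 1: [let@0] (if true then (((if true then ((\z.(\u.u)) 3) else ((\v.(\w.w)) false)) ((3 - 4) * (5 * 3))) * ((\p.(p 0)) (\q.4))) else (let r = 5 in 0))
step 2: [if@root] (((if true then ((\z.(\u.u)) 3) else ((\v.(\w.w)) false)) ((3 - 4) * (5 * 3))) * ((\p.(p 0)) (\q.4)))
step 3: [if@0.0] ((((\z.(\u.u)) 3) ((3 - 4) * (5 * 3))) * ((\p.(p 0)) (\q.4)))
step 4: [beta@0.0] (((\u.u) ((3 - 4) * (5 * 3))) * ((\p.(p 0)) (\q.4)))
step 5: [beta@0] (((3 - 4) * (5 * 3)) * ((\p.(p 0)) (\q.4)))
step 6: [delta@0.0] ((-1 * (5 * 3)) * ((\p.(p 0)) (\q.4)))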